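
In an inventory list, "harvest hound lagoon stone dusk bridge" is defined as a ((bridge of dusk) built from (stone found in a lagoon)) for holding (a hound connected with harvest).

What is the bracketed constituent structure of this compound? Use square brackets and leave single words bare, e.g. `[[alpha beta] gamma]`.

The outermost head in the paraphrase is "bridge" (specifically "lagoon stone dusk bridge"), modified by "harvest hound".
Inside "harvest hound": head "hound", modifier "harvest".
Inside "lagoon stone dusk bridge": head "bridge" (specifically "dusk bridge"), modifier "lagoon stone".
Inside "lagoon stone": head "stone", modifier "lagoon".
Inside "dusk bridge": head "bridge", modifier "dusk".
So the structure is [[harvest hound] [[lagoon stone] [dusk bridge]]].

[[harvest hound] [[lagoon stone] [dusk bridge]]]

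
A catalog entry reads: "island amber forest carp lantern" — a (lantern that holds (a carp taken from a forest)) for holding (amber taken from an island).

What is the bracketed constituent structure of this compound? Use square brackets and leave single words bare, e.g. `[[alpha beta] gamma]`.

The outermost head in the paraphrase is "lantern" (specifically "forest carp lantern"), modified by "island amber".
"island amber" → head "amber", modifier "island".
"forest carp lantern" → head "lantern", modifier "forest carp".
"forest carp" → head "carp", modifier "forest".
Putting it together: [[island amber] [[forest carp] lantern]].

[[island amber] [[forest carp] lantern]]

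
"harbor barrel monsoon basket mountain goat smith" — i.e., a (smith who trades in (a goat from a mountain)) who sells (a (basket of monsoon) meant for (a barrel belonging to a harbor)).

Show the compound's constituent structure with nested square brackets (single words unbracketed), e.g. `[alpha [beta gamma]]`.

Overall it is a kind of smith (specifically "mountain goat smith"); the modifier is "harbor barrel monsoon basket".
Inside "harbor barrel monsoon basket": head "basket" (specifically "monsoon basket"), modifier "harbor barrel".
Inside "harbor barrel": head "barrel", modifier "harbor".
Inside "monsoon basket": head "basket", modifier "monsoon".
Inside "mountain goat smith": head "smith", modifier "mountain goat".
Inside "mountain goat": head "goat", modifier "mountain".
So the structure is [[[harbor barrel] [monsoon basket]] [[mountain goat] smith]].

[[[harbor barrel] [monsoon basket]] [[mountain goat] smith]]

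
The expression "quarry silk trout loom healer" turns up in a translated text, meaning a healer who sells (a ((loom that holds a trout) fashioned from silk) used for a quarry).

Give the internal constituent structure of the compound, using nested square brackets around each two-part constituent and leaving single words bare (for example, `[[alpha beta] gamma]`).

[[quarry [silk [trout loom]]] healer]

Overall it is a kind of healer; the modifier is "quarry silk trout loom".
"quarry silk trout loom" → head "loom" (specifically "silk trout loom"), modifier "quarry".
"silk trout loom" → head "loom" (specifically "trout loom"), modifier "silk".
"trout loom" → head "loom", modifier "trout".
Putting it together: [[quarry [silk [trout loom]]] healer].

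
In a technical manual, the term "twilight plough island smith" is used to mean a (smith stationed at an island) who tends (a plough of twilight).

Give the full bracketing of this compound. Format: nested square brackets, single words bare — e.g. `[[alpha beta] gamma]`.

[[twilight plough] [island smith]]

Overall it is a kind of smith (specifically "island smith"); the modifier is "twilight plough".
Inside "twilight plough": head "plough", modifier "twilight".
Inside "island smith": head "smith", modifier "island".
So the structure is [[twilight plough] [island smith]].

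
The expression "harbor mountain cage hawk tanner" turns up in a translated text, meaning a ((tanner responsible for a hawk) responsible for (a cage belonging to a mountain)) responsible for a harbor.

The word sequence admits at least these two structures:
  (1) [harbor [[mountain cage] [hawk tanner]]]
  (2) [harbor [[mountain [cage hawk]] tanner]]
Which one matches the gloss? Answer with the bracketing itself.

[harbor [[mountain cage] [hawk tanner]]]

The paraphrase's head is the "tanner" part ("mountain cage hawk tanner"); its modifier is "harbor".
That top-level split, carried through the inner groups, gives [harbor [[mountain cage] [hawk tanner]]].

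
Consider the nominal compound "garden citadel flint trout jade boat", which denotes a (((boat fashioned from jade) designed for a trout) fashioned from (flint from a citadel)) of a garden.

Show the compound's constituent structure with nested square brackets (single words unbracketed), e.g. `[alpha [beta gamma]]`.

Whole compound: head "boat" (specifically "citadel flint trout jade boat"), modifier "garden".
"citadel flint trout jade boat" → head "boat" (specifically "trout jade boat"), modifier "citadel flint".
"citadel flint" → head "flint", modifier "citadel".
"trout jade boat" → head "boat" (specifically "jade boat"), modifier "trout".
"jade boat" → head "boat", modifier "jade".
Putting it together: [garden [[citadel flint] [trout [jade boat]]]].

[garden [[citadel flint] [trout [jade boat]]]]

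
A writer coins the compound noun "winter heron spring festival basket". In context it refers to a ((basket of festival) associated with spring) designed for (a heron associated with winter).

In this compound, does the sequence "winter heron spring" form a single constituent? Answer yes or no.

no

The top-level split is [winter heron] [spring festival basket]; the full structure is [[winter heron] [spring [festival basket]]].
"winter heron spring" straddles a constituent boundary, so it is not a single unit.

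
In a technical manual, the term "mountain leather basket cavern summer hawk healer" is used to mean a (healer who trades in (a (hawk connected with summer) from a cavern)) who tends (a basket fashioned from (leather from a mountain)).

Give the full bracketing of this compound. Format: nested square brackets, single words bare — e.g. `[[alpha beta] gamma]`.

At the top level: head "healer" (specifically "cavern summer hawk healer"); modifier "mountain leather basket".
"mountain leather basket" → head "basket", modifier "mountain leather".
"mountain leather" → head "leather", modifier "mountain".
"cavern summer hawk healer" → head "healer", modifier "cavern summer hawk".
"cavern summer hawk" → head "hawk" (specifically "summer hawk"), modifier "cavern".
"summer hawk" → head "hawk", modifier "summer".
So the structure is [[[mountain leather] basket] [[cavern [summer hawk]] healer]].

[[[mountain leather] basket] [[cavern [summer hawk]] healer]]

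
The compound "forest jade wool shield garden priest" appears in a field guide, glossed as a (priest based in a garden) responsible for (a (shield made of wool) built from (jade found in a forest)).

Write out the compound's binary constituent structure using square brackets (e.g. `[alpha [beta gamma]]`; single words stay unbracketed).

[[[forest jade] [wool shield]] [garden priest]]

Overall it is a kind of priest (specifically "garden priest"); the modifier is "forest jade wool shield".
"forest jade wool shield" → head "shield" (specifically "wool shield"), modifier "forest jade".
"forest jade" → head "jade", modifier "forest".
"wool shield" → head "shield", modifier "wool".
"garden priest" → head "priest", modifier "garden".
So the structure is [[[forest jade] [wool shield]] [garden priest]].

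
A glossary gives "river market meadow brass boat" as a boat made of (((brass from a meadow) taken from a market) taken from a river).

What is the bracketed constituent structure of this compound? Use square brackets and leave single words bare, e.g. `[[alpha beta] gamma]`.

[[river [market [meadow brass]]] boat]

At the top level: head "boat"; modifier "river market meadow brass".
Within "river market meadow brass", the head is "brass" (specifically "market meadow brass") and the modifier is "river".
Within "market meadow brass", the head is "brass" (specifically "meadow brass") and the modifier is "market".
Within "meadow brass", the head is "brass" and the modifier is "meadow".
Putting it together: [[river [market [meadow brass]]] boat].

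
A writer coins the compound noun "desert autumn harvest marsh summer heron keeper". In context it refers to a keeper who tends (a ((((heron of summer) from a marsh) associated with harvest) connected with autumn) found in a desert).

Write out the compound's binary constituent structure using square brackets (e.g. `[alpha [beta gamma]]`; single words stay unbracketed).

Overall it is a kind of keeper; the modifier is "desert autumn harvest marsh summer heron".
"desert autumn harvest marsh summer heron" → head "heron" (specifically "autumn harvest marsh summer heron"), modifier "desert".
"autumn harvest marsh summer heron" → head "heron" (specifically "harvest marsh summer heron"), modifier "autumn".
"harvest marsh summer heron" → head "heron" (specifically "marsh summer heron"), modifier "harvest".
"marsh summer heron" → head "heron" (specifically "summer heron"), modifier "marsh".
"summer heron" → head "heron", modifier "summer".
Assembled: [[desert [autumn [harvest [marsh [summer heron]]]]] keeper].

[[desert [autumn [harvest [marsh [summer heron]]]]] keeper]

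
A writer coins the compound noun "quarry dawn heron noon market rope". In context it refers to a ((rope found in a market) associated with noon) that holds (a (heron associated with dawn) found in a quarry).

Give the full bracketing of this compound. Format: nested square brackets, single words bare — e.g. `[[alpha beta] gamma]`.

[[quarry [dawn heron]] [noon [market rope]]]

The outermost head in the paraphrase is "rope" (specifically "noon market rope"), modified by "quarry dawn heron".
"quarry dawn heron" → head "heron" (specifically "dawn heron"), modifier "quarry".
"dawn heron" → head "heron", modifier "dawn".
"noon market rope" → head "rope" (specifically "market rope"), modifier "noon".
"market rope" → head "rope", modifier "market".
Putting it together: [[quarry [dawn heron]] [noon [market rope]]].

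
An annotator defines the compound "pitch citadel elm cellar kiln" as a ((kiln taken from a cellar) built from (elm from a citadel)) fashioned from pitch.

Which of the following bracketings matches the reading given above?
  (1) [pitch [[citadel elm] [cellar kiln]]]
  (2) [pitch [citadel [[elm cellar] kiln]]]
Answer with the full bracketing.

The paraphrase's head is the "kiln" part ("citadel elm cellar kiln"); its modifier is "pitch".
That top-level split, carried through the inner groups, gives [pitch [[citadel elm] [cellar kiln]]].

[pitch [[citadel elm] [cellar kiln]]]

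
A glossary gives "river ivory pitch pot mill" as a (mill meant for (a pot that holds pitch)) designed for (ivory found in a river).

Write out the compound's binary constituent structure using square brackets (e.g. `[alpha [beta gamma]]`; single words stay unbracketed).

[[river ivory] [[pitch pot] mill]]

Whole compound: head "mill" (specifically "pitch pot mill"), modifier "river ivory".
"river ivory" → head "ivory", modifier "river".
"pitch pot mill" → head "mill", modifier "pitch pot".
"pitch pot" → head "pot", modifier "pitch".
Assembled: [[river ivory] [[pitch pot] mill]].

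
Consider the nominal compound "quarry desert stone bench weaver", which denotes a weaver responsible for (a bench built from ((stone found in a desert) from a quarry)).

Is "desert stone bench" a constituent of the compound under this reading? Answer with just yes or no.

no

The top-level split is [quarry desert stone bench] [weaver]; the full structure is [[[quarry [desert stone]] bench] weaver].
"desert stone bench" straddles a constituent boundary, so it is not a single unit.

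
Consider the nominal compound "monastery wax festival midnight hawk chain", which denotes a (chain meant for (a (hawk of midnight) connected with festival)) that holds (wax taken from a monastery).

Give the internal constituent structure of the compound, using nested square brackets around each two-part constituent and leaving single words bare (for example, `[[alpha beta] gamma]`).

[[monastery wax] [[festival [midnight hawk]] chain]]

At the top level: head "chain" (specifically "festival midnight hawk chain"); modifier "monastery wax".
"monastery wax" → head "wax", modifier "monastery".
"festival midnight hawk chain" → head "chain", modifier "festival midnight hawk".
"festival midnight hawk" → head "hawk" (specifically "midnight hawk"), modifier "festival".
"midnight hawk" → head "hawk", modifier "midnight".
So the structure is [[monastery wax] [[festival [midnight hawk]] chain]].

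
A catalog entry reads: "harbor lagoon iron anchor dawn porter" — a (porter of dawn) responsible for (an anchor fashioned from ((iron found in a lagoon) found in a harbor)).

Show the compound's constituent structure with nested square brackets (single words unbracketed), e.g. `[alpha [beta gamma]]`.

The outermost head in the paraphrase is "porter" (specifically "dawn porter"), modified by "harbor lagoon iron anchor".
Inside "harbor lagoon iron anchor": head "anchor", modifier "harbor lagoon iron".
Inside "harbor lagoon iron": head "iron" (specifically "lagoon iron"), modifier "harbor".
Inside "lagoon iron": head "iron", modifier "lagoon".
Inside "dawn porter": head "porter", modifier "dawn".
Assembled: [[[harbor [lagoon iron]] anchor] [dawn porter]].

[[[harbor [lagoon iron]] anchor] [dawn porter]]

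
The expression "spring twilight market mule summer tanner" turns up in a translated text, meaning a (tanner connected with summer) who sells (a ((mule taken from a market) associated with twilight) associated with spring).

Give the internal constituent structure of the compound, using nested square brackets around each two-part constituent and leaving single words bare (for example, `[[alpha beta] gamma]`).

[[spring [twilight [market mule]]] [summer tanner]]

Whole compound: head "tanner" (specifically "summer tanner"), modifier "spring twilight market mule".
"spring twilight market mule" → head "mule" (specifically "twilight market mule"), modifier "spring".
"twilight market mule" → head "mule" (specifically "market mule"), modifier "twilight".
"market mule" → head "mule", modifier "market".
"summer tanner" → head "tanner", modifier "summer".
Putting it together: [[spring [twilight [market mule]]] [summer tanner]].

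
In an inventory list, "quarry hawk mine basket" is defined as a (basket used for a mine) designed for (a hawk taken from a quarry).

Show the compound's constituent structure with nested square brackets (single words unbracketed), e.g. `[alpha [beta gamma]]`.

Whole compound: head "basket" (specifically "mine basket"), modifier "quarry hawk".
"quarry hawk" → head "hawk", modifier "quarry".
"mine basket" → head "basket", modifier "mine".
Putting it together: [[quarry hawk] [mine basket]].

[[quarry hawk] [mine basket]]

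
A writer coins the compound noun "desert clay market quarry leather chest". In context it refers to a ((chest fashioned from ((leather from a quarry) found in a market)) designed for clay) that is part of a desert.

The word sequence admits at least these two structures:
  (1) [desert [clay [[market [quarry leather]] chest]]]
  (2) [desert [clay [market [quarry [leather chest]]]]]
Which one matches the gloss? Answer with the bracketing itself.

The paraphrase's head is the "chest" part ("clay market quarry leather chest"); its modifier is "desert".
That top-level split, carried through the inner groups, gives [desert [clay [[market [quarry leather]] chest]]].

[desert [clay [[market [quarry leather]] chest]]]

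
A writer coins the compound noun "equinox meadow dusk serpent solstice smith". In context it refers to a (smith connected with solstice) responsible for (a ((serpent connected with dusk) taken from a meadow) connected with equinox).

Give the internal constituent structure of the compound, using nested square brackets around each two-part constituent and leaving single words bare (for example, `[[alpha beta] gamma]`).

At the top level: head "smith" (specifically "solstice smith"); modifier "equinox meadow dusk serpent".
"equinox meadow dusk serpent" → head "serpent" (specifically "meadow dusk serpent"), modifier "equinox".
"meadow dusk serpent" → head "serpent" (specifically "dusk serpent"), modifier "meadow".
"dusk serpent" → head "serpent", modifier "dusk".
"solstice smith" → head "smith", modifier "solstice".
Assembled: [[equinox [meadow [dusk serpent]]] [solstice smith]].

[[equinox [meadow [dusk serpent]]] [solstice smith]]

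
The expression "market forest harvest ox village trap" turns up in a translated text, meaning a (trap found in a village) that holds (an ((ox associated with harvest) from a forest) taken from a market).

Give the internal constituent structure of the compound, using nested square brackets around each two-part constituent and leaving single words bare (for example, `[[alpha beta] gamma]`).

Whole compound: head "trap" (specifically "village trap"), modifier "market forest harvest ox".
"market forest harvest ox" → head "ox" (specifically "forest harvest ox"), modifier "market".
"forest harvest ox" → head "ox" (specifically "harvest ox"), modifier "forest".
"harvest ox" → head "ox", modifier "harvest".
"village trap" → head "trap", modifier "village".
Assembled: [[market [forest [harvest ox]]] [village trap]].

[[market [forest [harvest ox]]] [village trap]]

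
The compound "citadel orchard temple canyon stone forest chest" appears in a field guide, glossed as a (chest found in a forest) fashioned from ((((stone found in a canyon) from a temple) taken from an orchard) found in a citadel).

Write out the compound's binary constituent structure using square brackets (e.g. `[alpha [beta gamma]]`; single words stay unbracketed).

[[citadel [orchard [temple [canyon stone]]]] [forest chest]]

At the top level: head "chest" (specifically "forest chest"); modifier "citadel orchard temple canyon stone".
Inside "citadel orchard temple canyon stone": head "stone" (specifically "orchard temple canyon stone"), modifier "citadel".
Inside "orchard temple canyon stone": head "stone" (specifically "temple canyon stone"), modifier "orchard".
Inside "temple canyon stone": head "stone" (specifically "canyon stone"), modifier "temple".
Inside "canyon stone": head "stone", modifier "canyon".
Inside "forest chest": head "chest", modifier "forest".
So the structure is [[citadel [orchard [temple [canyon stone]]]] [forest chest]].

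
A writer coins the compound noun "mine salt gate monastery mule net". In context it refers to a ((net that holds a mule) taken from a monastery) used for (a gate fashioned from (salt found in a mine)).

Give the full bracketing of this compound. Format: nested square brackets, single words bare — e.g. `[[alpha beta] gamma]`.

[[[mine salt] gate] [monastery [mule net]]]

Overall it is a kind of net (specifically "monastery mule net"); the modifier is "mine salt gate".
"mine salt gate" → head "gate", modifier "mine salt".
"mine salt" → head "salt", modifier "mine".
"monastery mule net" → head "net" (specifically "mule net"), modifier "monastery".
"mule net" → head "net", modifier "mule".
Putting it together: [[[mine salt] gate] [monastery [mule net]]].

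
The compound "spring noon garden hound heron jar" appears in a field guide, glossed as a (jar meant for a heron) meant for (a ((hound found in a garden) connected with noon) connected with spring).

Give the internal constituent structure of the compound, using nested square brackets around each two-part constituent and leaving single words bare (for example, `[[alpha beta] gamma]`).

The outermost head in the paraphrase is "jar" (specifically "heron jar"), modified by "spring noon garden hound".
Inside "spring noon garden hound": head "hound" (specifically "noon garden hound"), modifier "spring".
Inside "noon garden hound": head "hound" (specifically "garden hound"), modifier "noon".
Inside "garden hound": head "hound", modifier "garden".
Inside "heron jar": head "jar", modifier "heron".
So the structure is [[spring [noon [garden hound]]] [heron jar]].

[[spring [noon [garden hound]]] [heron jar]]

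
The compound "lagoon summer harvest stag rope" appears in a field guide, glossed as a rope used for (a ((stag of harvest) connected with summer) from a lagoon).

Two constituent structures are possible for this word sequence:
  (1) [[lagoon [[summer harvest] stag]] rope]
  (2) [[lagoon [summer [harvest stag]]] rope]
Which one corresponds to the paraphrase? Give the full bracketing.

[[lagoon [summer [harvest stag]]] rope]

The paraphrase's head is the "rope" part ("rope"); its modifier is "lagoon summer harvest stag".
That top-level split, carried through the inner groups, gives [[lagoon [summer [harvest stag]]] rope].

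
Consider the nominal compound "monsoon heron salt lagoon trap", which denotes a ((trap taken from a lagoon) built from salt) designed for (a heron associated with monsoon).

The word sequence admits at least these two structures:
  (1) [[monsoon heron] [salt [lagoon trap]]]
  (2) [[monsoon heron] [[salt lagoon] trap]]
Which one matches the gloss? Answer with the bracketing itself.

The paraphrase's head is the "trap" part ("salt lagoon trap"); its modifier is "monsoon heron".
That top-level split, carried through the inner groups, gives [[monsoon heron] [salt [lagoon trap]]].

[[monsoon heron] [salt [lagoon trap]]]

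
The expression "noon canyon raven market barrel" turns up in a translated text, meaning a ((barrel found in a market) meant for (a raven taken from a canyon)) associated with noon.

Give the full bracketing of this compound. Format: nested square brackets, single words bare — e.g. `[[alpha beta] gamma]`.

[noon [[canyon raven] [market barrel]]]

Overall it is a kind of barrel (specifically "canyon raven market barrel"); the modifier is "noon".
Within "canyon raven market barrel", the head is "barrel" (specifically "market barrel") and the modifier is "canyon raven".
Within "canyon raven", the head is "raven" and the modifier is "canyon".
Within "market barrel", the head is "barrel" and the modifier is "market".
So the structure is [noon [[canyon raven] [market barrel]]].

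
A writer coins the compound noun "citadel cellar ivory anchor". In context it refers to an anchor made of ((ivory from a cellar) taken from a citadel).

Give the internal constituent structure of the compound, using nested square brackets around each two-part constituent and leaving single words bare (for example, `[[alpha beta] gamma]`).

[[citadel [cellar ivory]] anchor]

At the top level: head "anchor"; modifier "citadel cellar ivory".
Inside "citadel cellar ivory": head "ivory" (specifically "cellar ivory"), modifier "citadel".
Inside "cellar ivory": head "ivory", modifier "cellar".
So the structure is [[citadel [cellar ivory]] anchor].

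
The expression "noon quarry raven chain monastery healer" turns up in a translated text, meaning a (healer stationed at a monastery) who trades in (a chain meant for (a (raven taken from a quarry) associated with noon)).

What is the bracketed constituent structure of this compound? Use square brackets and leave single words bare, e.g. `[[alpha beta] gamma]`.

[[[noon [quarry raven]] chain] [monastery healer]]

Overall it is a kind of healer (specifically "monastery healer"); the modifier is "noon quarry raven chain".
Inside "noon quarry raven chain": head "chain", modifier "noon quarry raven".
Inside "noon quarry raven": head "raven" (specifically "quarry raven"), modifier "noon".
Inside "quarry raven": head "raven", modifier "quarry".
Inside "monastery healer": head "healer", modifier "monastery".
Assembled: [[[noon [quarry raven]] chain] [monastery healer]].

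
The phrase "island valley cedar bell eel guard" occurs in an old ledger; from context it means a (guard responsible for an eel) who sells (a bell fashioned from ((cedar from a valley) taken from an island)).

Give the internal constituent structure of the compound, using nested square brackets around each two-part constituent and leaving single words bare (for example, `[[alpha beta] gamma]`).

At the top level: head "guard" (specifically "eel guard"); modifier "island valley cedar bell".
Within "island valley cedar bell", the head is "bell" and the modifier is "island valley cedar".
Within "island valley cedar", the head is "cedar" (specifically "valley cedar") and the modifier is "island".
Within "valley cedar", the head is "cedar" and the modifier is "valley".
Within "eel guard", the head is "guard" and the modifier is "eel".
Putting it together: [[[island [valley cedar]] bell] [eel guard]].

[[[island [valley cedar]] bell] [eel guard]]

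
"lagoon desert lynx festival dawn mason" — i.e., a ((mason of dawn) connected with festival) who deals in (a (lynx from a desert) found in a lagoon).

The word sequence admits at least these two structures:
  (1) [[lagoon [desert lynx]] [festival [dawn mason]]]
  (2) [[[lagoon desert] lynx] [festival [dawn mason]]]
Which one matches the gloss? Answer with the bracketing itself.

The paraphrase's head is the "mason" part ("festival dawn mason"); its modifier is "lagoon desert lynx".
That top-level split, carried through the inner groups, gives [[lagoon [desert lynx]] [festival [dawn mason]]].

[[lagoon [desert lynx]] [festival [dawn mason]]]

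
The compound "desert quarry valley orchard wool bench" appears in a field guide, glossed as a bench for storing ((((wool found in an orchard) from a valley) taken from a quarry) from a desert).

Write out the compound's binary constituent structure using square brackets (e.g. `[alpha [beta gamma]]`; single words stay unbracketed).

The outermost head in the paraphrase is "bench", modified by "desert quarry valley orchard wool".
Inside "desert quarry valley orchard wool": head "wool" (specifically "quarry valley orchard wool"), modifier "desert".
Inside "quarry valley orchard wool": head "wool" (specifically "valley orchard wool"), modifier "quarry".
Inside "valley orchard wool": head "wool" (specifically "orchard wool"), modifier "valley".
Inside "orchard wool": head "wool", modifier "orchard".
Assembled: [[desert [quarry [valley [orchard wool]]]] bench].

[[desert [quarry [valley [orchard wool]]]] bench]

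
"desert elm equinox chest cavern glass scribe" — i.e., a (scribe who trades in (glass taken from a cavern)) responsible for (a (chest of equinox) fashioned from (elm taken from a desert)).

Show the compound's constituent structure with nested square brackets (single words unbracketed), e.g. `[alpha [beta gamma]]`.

At the top level: head "scribe" (specifically "cavern glass scribe"); modifier "desert elm equinox chest".
Inside "desert elm equinox chest": head "chest" (specifically "equinox chest"), modifier "desert elm".
Inside "desert elm": head "elm", modifier "desert".
Inside "equinox chest": head "chest", modifier "equinox".
Inside "cavern glass scribe": head "scribe", modifier "cavern glass".
Inside "cavern glass": head "glass", modifier "cavern".
Assembled: [[[desert elm] [equinox chest]] [[cavern glass] scribe]].

[[[desert elm] [equinox chest]] [[cavern glass] scribe]]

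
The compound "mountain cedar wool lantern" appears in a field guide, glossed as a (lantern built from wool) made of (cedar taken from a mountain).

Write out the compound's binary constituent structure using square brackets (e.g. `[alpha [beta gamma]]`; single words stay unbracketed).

At the top level: head "lantern" (specifically "wool lantern"); modifier "mountain cedar".
"mountain cedar" → head "cedar", modifier "mountain".
"wool lantern" → head "lantern", modifier "wool".
So the structure is [[mountain cedar] [wool lantern]].

[[mountain cedar] [wool lantern]]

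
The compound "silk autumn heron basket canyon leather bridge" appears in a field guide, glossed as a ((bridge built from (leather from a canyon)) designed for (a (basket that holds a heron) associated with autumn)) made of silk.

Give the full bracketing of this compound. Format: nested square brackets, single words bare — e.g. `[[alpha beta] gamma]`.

At the top level: head "bridge" (specifically "autumn heron basket canyon leather bridge"); modifier "silk".
"autumn heron basket canyon leather bridge" → head "bridge" (specifically "canyon leather bridge"), modifier "autumn heron basket".
"autumn heron basket" → head "basket" (specifically "heron basket"), modifier "autumn".
"heron basket" → head "basket", modifier "heron".
"canyon leather bridge" → head "bridge", modifier "canyon leather".
"canyon leather" → head "leather", modifier "canyon".
Assembled: [silk [[autumn [heron basket]] [[canyon leather] bridge]]].

[silk [[autumn [heron basket]] [[canyon leather] bridge]]]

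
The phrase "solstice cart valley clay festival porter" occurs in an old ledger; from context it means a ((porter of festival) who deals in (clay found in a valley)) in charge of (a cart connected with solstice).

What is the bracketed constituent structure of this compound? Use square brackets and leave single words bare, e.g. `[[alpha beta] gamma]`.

Overall it is a kind of porter (specifically "valley clay festival porter"); the modifier is "solstice cart".
Within "solstice cart", the head is "cart" and the modifier is "solstice".
Within "valley clay festival porter", the head is "porter" (specifically "festival porter") and the modifier is "valley clay".
Within "valley clay", the head is "clay" and the modifier is "valley".
Within "festival porter", the head is "porter" and the modifier is "festival".
Putting it together: [[solstice cart] [[valley clay] [festival porter]]].

[[solstice cart] [[valley clay] [festival porter]]]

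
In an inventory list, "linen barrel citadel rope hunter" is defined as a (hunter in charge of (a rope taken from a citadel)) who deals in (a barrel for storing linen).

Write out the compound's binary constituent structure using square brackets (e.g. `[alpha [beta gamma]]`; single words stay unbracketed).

[[linen barrel] [[citadel rope] hunter]]

The outermost head in the paraphrase is "hunter" (specifically "citadel rope hunter"), modified by "linen barrel".
Inside "linen barrel": head "barrel", modifier "linen".
Inside "citadel rope hunter": head "hunter", modifier "citadel rope".
Inside "citadel rope": head "rope", modifier "citadel".
So the structure is [[linen barrel] [[citadel rope] hunter]].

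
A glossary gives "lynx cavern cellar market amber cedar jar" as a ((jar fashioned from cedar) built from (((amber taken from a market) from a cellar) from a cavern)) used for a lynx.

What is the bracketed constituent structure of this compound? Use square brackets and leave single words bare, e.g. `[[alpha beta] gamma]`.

[lynx [[cavern [cellar [market amber]]] [cedar jar]]]

Whole compound: head "jar" (specifically "cavern cellar market amber cedar jar"), modifier "lynx".
Within "cavern cellar market amber cedar jar", the head is "jar" (specifically "cedar jar") and the modifier is "cavern cellar market amber".
Within "cavern cellar market amber", the head is "amber" (specifically "cellar market amber") and the modifier is "cavern".
Within "cellar market amber", the head is "amber" (specifically "market amber") and the modifier is "cellar".
Within "market amber", the head is "amber" and the modifier is "market".
Within "cedar jar", the head is "jar" and the modifier is "cedar".
So the structure is [lynx [[cavern [cellar [market amber]]] [cedar jar]]].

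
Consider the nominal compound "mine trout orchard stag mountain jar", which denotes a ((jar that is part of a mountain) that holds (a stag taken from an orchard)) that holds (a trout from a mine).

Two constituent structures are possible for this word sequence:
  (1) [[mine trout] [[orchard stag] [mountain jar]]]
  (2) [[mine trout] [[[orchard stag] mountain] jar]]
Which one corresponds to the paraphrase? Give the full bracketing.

The paraphrase's head is the "jar" part ("orchard stag mountain jar"); its modifier is "mine trout".
That top-level split, carried through the inner groups, gives [[mine trout] [[orchard stag] [mountain jar]]].

[[mine trout] [[orchard stag] [mountain jar]]]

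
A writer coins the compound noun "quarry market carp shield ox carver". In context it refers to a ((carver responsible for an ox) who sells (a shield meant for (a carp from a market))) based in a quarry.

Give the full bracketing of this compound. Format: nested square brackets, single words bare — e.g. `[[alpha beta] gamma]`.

Whole compound: head "carver" (specifically "market carp shield ox carver"), modifier "quarry".
Within "market carp shield ox carver", the head is "carver" (specifically "ox carver") and the modifier is "market carp shield".
Within "market carp shield", the head is "shield" and the modifier is "market carp".
Within "market carp", the head is "carp" and the modifier is "market".
Within "ox carver", the head is "carver" and the modifier is "ox".
Putting it together: [quarry [[[market carp] shield] [ox carver]]].

[quarry [[[market carp] shield] [ox carver]]]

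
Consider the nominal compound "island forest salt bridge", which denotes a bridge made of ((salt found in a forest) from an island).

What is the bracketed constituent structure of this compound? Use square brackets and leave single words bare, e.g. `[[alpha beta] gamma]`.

[[island [forest salt]] bridge]

Whole compound: head "bridge", modifier "island forest salt".
Inside "island forest salt": head "salt" (specifically "forest salt"), modifier "island".
Inside "forest salt": head "salt", modifier "forest".
Assembled: [[island [forest salt]] bridge].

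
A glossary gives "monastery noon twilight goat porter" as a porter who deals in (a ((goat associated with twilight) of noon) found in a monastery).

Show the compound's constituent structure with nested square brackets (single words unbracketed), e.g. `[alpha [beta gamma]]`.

[[monastery [noon [twilight goat]]] porter]

Whole compound: head "porter", modifier "monastery noon twilight goat".
"monastery noon twilight goat" → head "goat" (specifically "noon twilight goat"), modifier "monastery".
"noon twilight goat" → head "goat" (specifically "twilight goat"), modifier "noon".
"twilight goat" → head "goat", modifier "twilight".
So the structure is [[monastery [noon [twilight goat]]] porter].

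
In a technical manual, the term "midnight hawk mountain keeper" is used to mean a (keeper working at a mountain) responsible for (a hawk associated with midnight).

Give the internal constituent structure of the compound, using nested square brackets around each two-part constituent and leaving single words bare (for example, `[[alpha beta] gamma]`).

At the top level: head "keeper" (specifically "mountain keeper"); modifier "midnight hawk".
Within "midnight hawk", the head is "hawk" and the modifier is "midnight".
Within "mountain keeper", the head is "keeper" and the modifier is "mountain".
So the structure is [[midnight hawk] [mountain keeper]].

[[midnight hawk] [mountain keeper]]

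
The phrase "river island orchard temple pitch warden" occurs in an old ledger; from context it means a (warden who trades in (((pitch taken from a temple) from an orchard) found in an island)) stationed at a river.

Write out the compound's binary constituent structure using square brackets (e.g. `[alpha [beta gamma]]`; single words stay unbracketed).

[river [[island [orchard [temple pitch]]] warden]]

Overall it is a kind of warden (specifically "island orchard temple pitch warden"); the modifier is "river".
Within "island orchard temple pitch warden", the head is "warden" and the modifier is "island orchard temple pitch".
Within "island orchard temple pitch", the head is "pitch" (specifically "orchard temple pitch") and the modifier is "island".
Within "orchard temple pitch", the head is "pitch" (specifically "temple pitch") and the modifier is "orchard".
Within "temple pitch", the head is "pitch" and the modifier is "temple".
Assembled: [river [[island [orchard [temple pitch]]] warden]].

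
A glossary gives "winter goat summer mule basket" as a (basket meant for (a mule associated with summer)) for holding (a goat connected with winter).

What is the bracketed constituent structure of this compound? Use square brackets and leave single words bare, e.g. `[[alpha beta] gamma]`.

[[winter goat] [[summer mule] basket]]

At the top level: head "basket" (specifically "summer mule basket"); modifier "winter goat".
Inside "winter goat": head "goat", modifier "winter".
Inside "summer mule basket": head "basket", modifier "summer mule".
Inside "summer mule": head "mule", modifier "summer".
Putting it together: [[winter goat] [[summer mule] basket]].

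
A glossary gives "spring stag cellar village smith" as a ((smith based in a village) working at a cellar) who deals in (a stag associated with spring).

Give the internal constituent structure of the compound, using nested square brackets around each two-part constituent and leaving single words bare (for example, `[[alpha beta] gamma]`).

The outermost head in the paraphrase is "smith" (specifically "cellar village smith"), modified by "spring stag".
Within "spring stag", the head is "stag" and the modifier is "spring".
Within "cellar village smith", the head is "smith" (specifically "village smith") and the modifier is "cellar".
Within "village smith", the head is "smith" and the modifier is "village".
Assembled: [[spring stag] [cellar [village smith]]].

[[spring stag] [cellar [village smith]]]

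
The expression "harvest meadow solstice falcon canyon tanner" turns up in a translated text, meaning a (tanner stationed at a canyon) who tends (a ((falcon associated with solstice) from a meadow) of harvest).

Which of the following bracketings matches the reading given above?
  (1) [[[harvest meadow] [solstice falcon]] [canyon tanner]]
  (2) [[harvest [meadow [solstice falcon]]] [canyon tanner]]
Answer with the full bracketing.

[[harvest [meadow [solstice falcon]]] [canyon tanner]]

The paraphrase's head is the "tanner" part ("canyon tanner"); its modifier is "harvest meadow solstice falcon".
That top-level split, carried through the inner groups, gives [[harvest [meadow [solstice falcon]]] [canyon tanner]].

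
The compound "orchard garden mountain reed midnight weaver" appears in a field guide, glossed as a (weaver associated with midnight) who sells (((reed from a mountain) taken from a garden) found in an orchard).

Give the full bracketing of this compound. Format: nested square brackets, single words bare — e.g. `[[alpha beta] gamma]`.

At the top level: head "weaver" (specifically "midnight weaver"); modifier "orchard garden mountain reed".
"orchard garden mountain reed" → head "reed" (specifically "garden mountain reed"), modifier "orchard".
"garden mountain reed" → head "reed" (specifically "mountain reed"), modifier "garden".
"mountain reed" → head "reed", modifier "mountain".
"midnight weaver" → head "weaver", modifier "midnight".
So the structure is [[orchard [garden [mountain reed]]] [midnight weaver]].

[[orchard [garden [mountain reed]]] [midnight weaver]]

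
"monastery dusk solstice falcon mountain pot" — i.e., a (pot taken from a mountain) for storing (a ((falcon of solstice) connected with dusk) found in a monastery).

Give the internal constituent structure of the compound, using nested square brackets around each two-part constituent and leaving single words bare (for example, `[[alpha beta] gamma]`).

[[monastery [dusk [solstice falcon]]] [mountain pot]]

Whole compound: head "pot" (specifically "mountain pot"), modifier "monastery dusk solstice falcon".
"monastery dusk solstice falcon" → head "falcon" (specifically "dusk solstice falcon"), modifier "monastery".
"dusk solstice falcon" → head "falcon" (specifically "solstice falcon"), modifier "dusk".
"solstice falcon" → head "falcon", modifier "solstice".
"mountain pot" → head "pot", modifier "mountain".
Putting it together: [[monastery [dusk [solstice falcon]]] [mountain pot]].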